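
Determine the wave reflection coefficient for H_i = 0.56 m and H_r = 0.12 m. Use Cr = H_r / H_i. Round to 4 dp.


Cr = H_r / H_i
Cr = 0.12 / 0.56
Cr = 0.2143

0.2143


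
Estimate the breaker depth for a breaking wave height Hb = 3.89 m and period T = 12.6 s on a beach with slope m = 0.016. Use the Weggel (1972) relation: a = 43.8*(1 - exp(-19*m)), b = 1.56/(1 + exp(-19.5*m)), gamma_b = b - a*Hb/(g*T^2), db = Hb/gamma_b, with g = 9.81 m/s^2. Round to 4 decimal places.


a = 43.8 * (1 - exp(-19 * m))
exp(-19 * 0.016) = exp(-0.3040) = 0.737861
a = 43.8 * (1 - 0.737861) = 11.481694
b = 1.56 / (1 + exp(-19.5 * m))
exp(-19.5 * 0.016) = exp(-0.3120) = 0.731982
b = 1.56 / (1 + 0.731982) = 0.900702
Hb / (g * T^2) = 3.89 / (9.81 * 12.6^2) = 3.89 / 1557.4356 = 0.00249770
gamma_b = b - a * Hb/(g*T^2) = 0.900702 - 11.481694 * 0.00249770 = 0.872025
db = Hb / gamma_b = 3.89 / 0.872025
db = 4.4609 m

4.4609


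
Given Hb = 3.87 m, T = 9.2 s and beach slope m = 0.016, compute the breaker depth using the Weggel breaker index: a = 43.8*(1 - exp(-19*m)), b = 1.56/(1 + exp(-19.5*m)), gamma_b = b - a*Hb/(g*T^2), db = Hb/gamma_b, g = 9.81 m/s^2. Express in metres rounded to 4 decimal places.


a = 43.8 * (1 - exp(-19 * m))
exp(-19 * 0.016) = exp(-0.3040) = 0.737861
a = 43.8 * (1 - 0.737861) = 11.481694
b = 1.56 / (1 + exp(-19.5 * m))
exp(-19.5 * 0.016) = exp(-0.3120) = 0.731982
b = 1.56 / (1 + 0.731982) = 0.900702
Hb / (g * T^2) = 3.87 / (9.81 * 9.2^2) = 3.87 / 830.3184 = 0.00466086
gamma_b = b - a * Hb/(g*T^2) = 0.900702 - 11.481694 * 0.00466086 = 0.847188
db = Hb / gamma_b = 3.87 / 0.847188
db = 4.5681 m

4.5681


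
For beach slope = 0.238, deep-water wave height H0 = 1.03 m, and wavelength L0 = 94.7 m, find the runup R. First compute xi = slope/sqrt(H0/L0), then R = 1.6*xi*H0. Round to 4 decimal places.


xi = slope / sqrt(H0/L0)
H0/L0 = 1.03/94.7 = 0.010876
sqrt(0.010876) = 0.104290
xi = 0.238 / 0.104290 = 2.282093
R = 1.6 * xi * H0 = 1.6 * 2.282093 * 1.03
R = 3.7609 m

3.7609


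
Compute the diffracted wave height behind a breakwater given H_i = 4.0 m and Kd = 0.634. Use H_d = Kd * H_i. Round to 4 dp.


H_d = Kd * H_i
H_d = 0.634 * 4.0
H_d = 2.5360 m

2.5360


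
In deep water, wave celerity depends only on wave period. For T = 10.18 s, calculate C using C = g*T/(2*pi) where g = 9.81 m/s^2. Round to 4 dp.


We use the deep-water celerity formula:
C = g * T / (2 * pi)
C = 9.81 * 10.18 / (2 * 3.14159...)
C = 99.865800 / 6.283185
C = 15.8941 m/s

15.8941


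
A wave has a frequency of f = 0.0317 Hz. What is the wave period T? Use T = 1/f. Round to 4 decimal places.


T = 1 / f
T = 1 / 0.0317
T = 31.5457 s

31.5457


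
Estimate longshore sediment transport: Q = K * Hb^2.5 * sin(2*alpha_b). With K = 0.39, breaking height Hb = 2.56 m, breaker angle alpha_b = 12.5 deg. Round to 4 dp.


Q = K * Hb^2.5 * sin(2 * alpha_b)
Hb^2.5 = 2.56^2.5 = 10.485760
sin(2 * 12.5) = sin(25.0) = 0.422618
Q = 0.39 * 10.485760 * 0.422618
Q = 1.7283 m^3/s

1.7283


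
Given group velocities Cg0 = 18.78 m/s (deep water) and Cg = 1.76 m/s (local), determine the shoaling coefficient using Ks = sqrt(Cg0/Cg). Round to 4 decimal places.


Ks = sqrt(Cg0 / Cg)
Ks = sqrt(18.78 / 1.76)
Ks = sqrt(10.6705)
Ks = 3.2666

3.2666


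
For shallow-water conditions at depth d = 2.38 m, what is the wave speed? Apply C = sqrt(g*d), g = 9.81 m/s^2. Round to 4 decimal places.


Using the shallow-water approximation:
C = sqrt(g * d) = sqrt(9.81 * 2.38)
C = sqrt(23.3478)
C = 4.8320 m/s

4.8320


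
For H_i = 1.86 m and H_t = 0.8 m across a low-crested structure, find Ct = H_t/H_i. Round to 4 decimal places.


Ct = H_t / H_i
Ct = 0.8 / 1.86
Ct = 0.4301

0.4301


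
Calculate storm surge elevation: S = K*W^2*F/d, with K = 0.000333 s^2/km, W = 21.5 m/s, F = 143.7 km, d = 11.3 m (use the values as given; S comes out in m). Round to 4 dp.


S = K * W^2 * F / d
W^2 = 21.5^2 = 462.25
S = 0.000333 * 462.25 * 143.7 / 11.3
Numerator = 0.000333 * 462.25 * 143.7 = 22.119633
S = 22.119633 / 11.3 = 1.9575 m

1.9575


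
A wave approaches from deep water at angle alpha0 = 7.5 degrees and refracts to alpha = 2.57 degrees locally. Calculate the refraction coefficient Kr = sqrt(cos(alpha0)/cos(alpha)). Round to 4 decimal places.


Kr = sqrt(cos(alpha0) / cos(alpha))
cos(7.5) = 0.991445
cos(2.57) = 0.998994
Kr = sqrt(0.991445 / 0.998994)
Kr = sqrt(0.992443)
Kr = 0.9962

0.9962


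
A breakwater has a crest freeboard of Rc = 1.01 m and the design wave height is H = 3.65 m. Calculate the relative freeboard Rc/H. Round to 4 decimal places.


Relative freeboard = Rc / H
= 1.01 / 3.65
= 0.2767

0.2767


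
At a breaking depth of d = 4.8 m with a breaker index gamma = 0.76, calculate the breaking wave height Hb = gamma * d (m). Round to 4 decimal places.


Hb = gamma * d
Hb = 0.76 * 4.8
Hb = 3.6480 m

3.6480


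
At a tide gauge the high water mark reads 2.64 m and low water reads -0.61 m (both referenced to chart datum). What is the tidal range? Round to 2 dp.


Tidal range = High water - Low water
Tidal range = 2.64 - (-0.61)
Tidal range = 3.25 m

3.25


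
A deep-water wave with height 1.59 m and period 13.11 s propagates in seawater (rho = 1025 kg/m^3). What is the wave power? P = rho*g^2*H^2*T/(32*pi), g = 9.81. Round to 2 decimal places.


P = rho * g^2 * H^2 * T / (32 * pi)
P = 1025 * 9.81^2 * 1.59^2 * 13.11 / (32 * pi)
P = 1025 * 96.2361 * 2.5281 * 13.11 / 100.53096
P = 32520.63 W/m

32520.63


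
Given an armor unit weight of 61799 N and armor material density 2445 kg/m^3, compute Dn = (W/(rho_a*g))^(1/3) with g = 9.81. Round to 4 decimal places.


V = W / (rho_a * g)
V = 61799 / (2445 * 9.81)
V = 61799 / 23985.45
V = 2.576520 m^3
Dn = V^(1/3) = 2.576520^(1/3)
Dn = 1.3709 m

1.3709


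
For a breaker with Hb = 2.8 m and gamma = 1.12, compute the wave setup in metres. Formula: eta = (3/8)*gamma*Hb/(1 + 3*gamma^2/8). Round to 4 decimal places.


eta = (3/8) * gamma * Hb / (1 + 3*gamma^2/8)
Numerator = (3/8) * 1.12 * 2.8 = 1.176000
Denominator = 1 + 3*1.12^2/8 = 1 + 0.470400 = 1.470400
eta = 1.176000 / 1.470400
eta = 0.7998 m

0.7998


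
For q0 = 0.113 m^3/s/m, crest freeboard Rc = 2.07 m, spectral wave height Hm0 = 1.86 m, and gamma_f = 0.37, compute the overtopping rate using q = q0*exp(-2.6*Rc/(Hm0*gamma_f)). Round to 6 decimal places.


q = q0 * exp(-2.6 * Rc / (Hm0 * gamma_f))
Exponent = -2.6 * 2.07 / (1.86 * 0.37)
= -2.6 * 2.07 / 0.6882
= -7.820401
exp(-7.820401) = 0.000401
q = 0.113 * 0.000401
q = 0.000045 m^3/s/m

0.000045


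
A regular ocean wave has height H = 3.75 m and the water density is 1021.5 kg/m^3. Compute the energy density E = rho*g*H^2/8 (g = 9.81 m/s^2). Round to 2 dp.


E = (1/8) * rho * g * H^2
E = (1/8) * 1021.5 * 9.81 * 3.75^2
E = 0.125 * 1021.5 * 9.81 * 14.0625
E = 17614.89 J/m^2

17614.89


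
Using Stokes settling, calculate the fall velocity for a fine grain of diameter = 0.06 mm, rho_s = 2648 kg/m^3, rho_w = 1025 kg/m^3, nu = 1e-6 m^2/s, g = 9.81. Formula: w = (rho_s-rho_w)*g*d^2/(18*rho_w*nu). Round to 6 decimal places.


w = (rho_s - rho_w) * g * d^2 / (18 * rho_w * nu)
d = 0.06 mm = 0.000060 m
rho_s - rho_w = 2648 - 1025 = 1623
Numerator = 1623 * 9.81 * (0.000060)^2 = 0.000057317868
Denominator = 18 * 1025 * 1e-6 = 0.018450
w = 0.003107 m/s

0.003107


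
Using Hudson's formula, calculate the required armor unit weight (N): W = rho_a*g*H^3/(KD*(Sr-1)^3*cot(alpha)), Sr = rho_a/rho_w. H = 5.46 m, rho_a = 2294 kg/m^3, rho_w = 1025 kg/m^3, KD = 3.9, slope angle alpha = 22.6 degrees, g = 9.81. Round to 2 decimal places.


Sr = rho_a / rho_w = 2294 / 1025 = 2.238049
(Sr - 1) = 1.238049
(Sr - 1)^3 = 1.897638
cot(22.6) = 1 / tan(22.6) = 1 / 0.416260 = 2.402346
Numerator = 2294 * 9.81 * 5.46^3 = 3663028.9333
Denominator = 3.9 * 1.897638 * 2.402346 = 17.779248
W = 3663028.9333 / 17.779248
W = 206028.34 N

206028.34


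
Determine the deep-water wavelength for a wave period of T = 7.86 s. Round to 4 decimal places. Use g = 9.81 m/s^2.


L0 = g * T^2 / (2 * pi)
L0 = 9.81 * 7.86^2 / (2 * pi)
L0 = 9.81 * 61.7796 / 6.28319
L0 = 606.0579 / 6.28319
L0 = 96.4571 m

96.4571


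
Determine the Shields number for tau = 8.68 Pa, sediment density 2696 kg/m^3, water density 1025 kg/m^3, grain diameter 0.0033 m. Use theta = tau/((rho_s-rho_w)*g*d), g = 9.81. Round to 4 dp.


theta = tau / ((rho_s - rho_w) * g * d)
rho_s - rho_w = 2696 - 1025 = 1671
Denominator = 1671 * 9.81 * 0.0033 = 54.095283
theta = 8.68 / 54.095283
theta = 0.1605

0.1605


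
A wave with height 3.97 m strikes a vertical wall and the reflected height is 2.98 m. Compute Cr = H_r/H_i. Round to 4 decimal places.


Cr = H_r / H_i
Cr = 2.98 / 3.97
Cr = 0.7506

0.7506


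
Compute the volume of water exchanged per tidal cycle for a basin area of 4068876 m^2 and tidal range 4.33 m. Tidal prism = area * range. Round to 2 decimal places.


Tidal prism = Area * Tidal range
P = 4068876 * 4.33
P = 17618233.08 m^3

17618233.08


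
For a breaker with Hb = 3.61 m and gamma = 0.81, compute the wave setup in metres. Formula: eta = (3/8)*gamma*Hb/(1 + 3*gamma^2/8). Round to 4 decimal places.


eta = (3/8) * gamma * Hb / (1 + 3*gamma^2/8)
Numerator = (3/8) * 0.81 * 3.61 = 1.096537
Denominator = 1 + 3*0.81^2/8 = 1 + 0.246038 = 1.246038
eta = 1.096537 / 1.246038
eta = 0.8800 m

0.8800


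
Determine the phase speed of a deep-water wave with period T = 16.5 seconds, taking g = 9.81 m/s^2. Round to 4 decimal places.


We use the deep-water celerity formula:
C = g * T / (2 * pi)
C = 9.81 * 16.5 / (2 * 3.14159...)
C = 161.865000 / 6.283185
C = 25.7616 m/s

25.7616


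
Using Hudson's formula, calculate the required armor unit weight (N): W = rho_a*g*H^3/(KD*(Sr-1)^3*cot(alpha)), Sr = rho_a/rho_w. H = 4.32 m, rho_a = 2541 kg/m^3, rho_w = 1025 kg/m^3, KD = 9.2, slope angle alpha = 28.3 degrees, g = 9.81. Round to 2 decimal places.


Sr = rho_a / rho_w = 2541 / 1025 = 2.479024
(Sr - 1) = 1.479024
(Sr - 1)^3 = 3.235385
cot(28.3) = 1 / tan(28.3) = 1 / 0.538445 = 1.857202
Numerator = 2541 * 9.81 * 4.32^3 = 2009670.7561
Denominator = 9.2 * 3.235385 * 1.857202 = 55.280616
W = 2009670.7561 / 55.280616
W = 36353.99 N

36353.99


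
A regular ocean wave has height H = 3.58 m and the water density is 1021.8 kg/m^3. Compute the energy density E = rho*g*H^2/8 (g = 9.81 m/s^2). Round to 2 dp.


E = (1/8) * rho * g * H^2
E = (1/8) * 1021.8 * 9.81 * 3.58^2
E = 0.125 * 1021.8 * 9.81 * 12.8164
E = 16058.72 J/m^2

16058.72


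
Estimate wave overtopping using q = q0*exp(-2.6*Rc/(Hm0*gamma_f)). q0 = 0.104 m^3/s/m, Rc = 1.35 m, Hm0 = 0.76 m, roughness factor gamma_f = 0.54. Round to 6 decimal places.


q = q0 * exp(-2.6 * Rc / (Hm0 * gamma_f))
Exponent = -2.6 * 1.35 / (0.76 * 0.54)
= -2.6 * 1.35 / 0.4104
= -8.552632
exp(-8.552632) = 0.000193
q = 0.104 * 0.000193
q = 0.000020 m^3/s/m

0.000020


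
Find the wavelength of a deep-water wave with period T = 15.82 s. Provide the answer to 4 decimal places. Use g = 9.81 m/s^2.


L0 = g * T^2 / (2 * pi)
L0 = 9.81 * 15.82^2 / (2 * pi)
L0 = 9.81 * 250.2724 / 6.28319
L0 = 2455.1722 / 6.28319
L0 = 390.7528 m

390.7528


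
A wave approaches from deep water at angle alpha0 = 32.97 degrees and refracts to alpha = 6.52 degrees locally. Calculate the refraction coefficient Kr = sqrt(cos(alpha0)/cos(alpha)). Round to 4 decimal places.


Kr = sqrt(cos(alpha0) / cos(alpha))
cos(32.97) = 0.838956
cos(6.52) = 0.993532
Kr = sqrt(0.838956 / 0.993532)
Kr = sqrt(0.844417)
Kr = 0.9189

0.9189


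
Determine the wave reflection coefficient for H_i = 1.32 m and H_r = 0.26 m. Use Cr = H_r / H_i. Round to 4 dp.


Cr = H_r / H_i
Cr = 0.26 / 1.32
Cr = 0.1970

0.1970


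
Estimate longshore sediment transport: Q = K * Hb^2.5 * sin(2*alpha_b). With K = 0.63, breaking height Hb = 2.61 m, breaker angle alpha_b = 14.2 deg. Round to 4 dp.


Q = K * Hb^2.5 * sin(2 * alpha_b)
Hb^2.5 = 2.61^2.5 = 11.005284
sin(2 * 14.2) = sin(28.4) = 0.475624
Q = 0.63 * 11.005284 * 0.475624
Q = 3.2977 m^3/s

3.2977


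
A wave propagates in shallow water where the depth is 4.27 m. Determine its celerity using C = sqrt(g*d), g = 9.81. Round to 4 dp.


Using the shallow-water approximation:
C = sqrt(g * d) = sqrt(9.81 * 4.27)
C = sqrt(41.8887)
C = 6.4721 m/s

6.4721


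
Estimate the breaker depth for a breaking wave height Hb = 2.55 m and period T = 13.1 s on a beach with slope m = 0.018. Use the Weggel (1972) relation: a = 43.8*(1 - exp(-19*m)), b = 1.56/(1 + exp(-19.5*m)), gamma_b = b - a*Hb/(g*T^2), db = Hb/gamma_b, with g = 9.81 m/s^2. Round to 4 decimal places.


a = 43.8 * (1 - exp(-19 * m))
exp(-19 * 0.018) = exp(-0.3420) = 0.710348
a = 43.8 * (1 - 0.710348) = 12.686749
b = 1.56 / (1 + exp(-19.5 * m))
exp(-19.5 * 0.018) = exp(-0.3510) = 0.703984
b = 1.56 / (1 + 0.703984) = 0.915502
Hb / (g * T^2) = 2.55 / (9.81 * 13.1^2) = 2.55 / 1683.4941 = 0.00151471
gamma_b = b - a * Hb/(g*T^2) = 0.915502 - 12.686749 * 0.00151471 = 0.896285
db = Hb / gamma_b = 2.55 / 0.896285
db = 2.8451 m

2.8451


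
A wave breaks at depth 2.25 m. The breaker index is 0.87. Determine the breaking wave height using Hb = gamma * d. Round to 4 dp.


Hb = gamma * d
Hb = 0.87 * 2.25
Hb = 1.9575 m

1.9575


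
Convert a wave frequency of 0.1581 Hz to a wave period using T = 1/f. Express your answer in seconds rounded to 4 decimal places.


T = 1 / f
T = 1 / 0.1581
T = 6.3251 s

6.3251


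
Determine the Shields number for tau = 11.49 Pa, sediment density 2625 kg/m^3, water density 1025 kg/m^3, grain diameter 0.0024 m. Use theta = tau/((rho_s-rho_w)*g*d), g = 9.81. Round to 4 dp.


theta = tau / ((rho_s - rho_w) * g * d)
rho_s - rho_w = 2625 - 1025 = 1600
Denominator = 1600 * 9.81 * 0.0024 = 37.670400
theta = 11.49 / 37.670400
theta = 0.3050

0.3050


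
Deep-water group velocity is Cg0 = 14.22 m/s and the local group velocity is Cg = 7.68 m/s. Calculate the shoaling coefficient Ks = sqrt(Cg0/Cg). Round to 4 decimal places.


Ks = sqrt(Cg0 / Cg)
Ks = sqrt(14.22 / 7.68)
Ks = sqrt(1.8516)
Ks = 1.3607

1.3607


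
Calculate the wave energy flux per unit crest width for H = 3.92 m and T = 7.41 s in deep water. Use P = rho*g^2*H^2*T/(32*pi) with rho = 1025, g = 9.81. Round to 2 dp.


P = rho * g^2 * H^2 * T / (32 * pi)
P = 1025 * 9.81^2 * 3.92^2 * 7.41 / (32 * pi)
P = 1025 * 96.2361 * 15.3664 * 7.41 / 100.53096
P = 111725.52 W/m

111725.52


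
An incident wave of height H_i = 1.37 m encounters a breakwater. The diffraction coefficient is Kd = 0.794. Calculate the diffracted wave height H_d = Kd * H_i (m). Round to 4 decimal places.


H_d = Kd * H_i
H_d = 0.794 * 1.37
H_d = 1.0878 m

1.0878


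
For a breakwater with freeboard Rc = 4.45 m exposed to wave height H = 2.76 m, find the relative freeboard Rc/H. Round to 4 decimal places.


Relative freeboard = Rc / H
= 4.45 / 2.76
= 1.6123

1.6123


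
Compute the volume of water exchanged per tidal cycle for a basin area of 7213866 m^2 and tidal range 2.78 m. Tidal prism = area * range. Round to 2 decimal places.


Tidal prism = Area * Tidal range
P = 7213866 * 2.78
P = 20054547.48 m^3

20054547.48


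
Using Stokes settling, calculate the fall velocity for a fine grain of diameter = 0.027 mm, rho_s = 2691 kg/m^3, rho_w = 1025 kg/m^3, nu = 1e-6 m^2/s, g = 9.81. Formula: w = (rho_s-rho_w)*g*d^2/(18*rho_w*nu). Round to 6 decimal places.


w = (rho_s - rho_w) * g * d^2 / (18 * rho_w * nu)
d = 0.027 mm = 0.000027 m
rho_s - rho_w = 2691 - 1025 = 1666
Numerator = 1666 * 9.81 * (0.000027)^2 = 0.000011914382
Denominator = 18 * 1025 * 1e-6 = 0.018450
w = 0.000646 m/s

0.000646


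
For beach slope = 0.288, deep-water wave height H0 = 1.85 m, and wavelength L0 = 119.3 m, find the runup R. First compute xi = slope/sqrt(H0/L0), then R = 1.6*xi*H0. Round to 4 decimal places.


xi = slope / sqrt(H0/L0)
H0/L0 = 1.85/119.3 = 0.015507
sqrt(0.015507) = 0.124528
xi = 0.288 / 0.124528 = 2.312740
R = 1.6 * xi * H0 = 1.6 * 2.312740 * 1.85
R = 6.8457 m

6.8457


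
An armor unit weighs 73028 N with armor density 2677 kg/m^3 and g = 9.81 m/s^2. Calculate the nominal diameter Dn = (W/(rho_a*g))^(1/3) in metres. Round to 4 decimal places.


V = W / (rho_a * g)
V = 73028 / (2677 * 9.81)
V = 73028 / 26261.37
V = 2.780815 m^3
Dn = V^(1/3) = 2.780815^(1/3)
Dn = 1.4062 m

1.4062


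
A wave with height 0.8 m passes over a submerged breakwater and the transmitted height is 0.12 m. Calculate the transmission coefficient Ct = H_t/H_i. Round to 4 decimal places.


Ct = H_t / H_i
Ct = 0.12 / 0.8
Ct = 0.1500

0.1500


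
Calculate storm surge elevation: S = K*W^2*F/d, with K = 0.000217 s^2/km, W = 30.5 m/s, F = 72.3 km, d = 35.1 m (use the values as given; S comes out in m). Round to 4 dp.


S = K * W^2 * F / d
W^2 = 30.5^2 = 930.25
S = 0.000217 * 930.25 * 72.3 / 35.1
Numerator = 0.000217 * 930.25 * 72.3 = 14.594785
S = 14.594785 / 35.1 = 0.4158 m

0.4158


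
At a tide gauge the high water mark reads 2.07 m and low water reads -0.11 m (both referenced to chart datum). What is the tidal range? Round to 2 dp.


Tidal range = High water - Low water
Tidal range = 2.07 - (-0.11)
Tidal range = 2.18 m

2.18


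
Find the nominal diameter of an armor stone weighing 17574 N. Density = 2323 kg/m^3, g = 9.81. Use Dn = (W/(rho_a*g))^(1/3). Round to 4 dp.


V = W / (rho_a * g)
V = 17574 / (2323 * 9.81)
V = 17574 / 22788.63
V = 0.771174 m^3
Dn = V^(1/3) = 0.771174^(1/3)
Dn = 0.9170 m

0.9170


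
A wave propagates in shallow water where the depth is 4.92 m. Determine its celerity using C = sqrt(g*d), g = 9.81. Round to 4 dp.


Using the shallow-water approximation:
C = sqrt(g * d) = sqrt(9.81 * 4.92)
C = sqrt(48.2652)
C = 6.9473 m/s

6.9473


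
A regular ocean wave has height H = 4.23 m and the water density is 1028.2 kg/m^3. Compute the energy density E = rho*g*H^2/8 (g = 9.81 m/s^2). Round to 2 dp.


E = (1/8) * rho * g * H^2
E = (1/8) * 1028.2 * 9.81 * 4.23^2
E = 0.125 * 1028.2 * 9.81 * 17.8929
E = 22559.91 J/m^2

22559.91


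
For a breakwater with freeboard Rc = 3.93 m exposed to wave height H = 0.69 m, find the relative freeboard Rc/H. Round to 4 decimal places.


Relative freeboard = Rc / H
= 3.93 / 0.69
= 5.6957

5.6957


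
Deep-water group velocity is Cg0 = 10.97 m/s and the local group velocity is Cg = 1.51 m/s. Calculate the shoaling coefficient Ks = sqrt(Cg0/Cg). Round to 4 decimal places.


Ks = sqrt(Cg0 / Cg)
Ks = sqrt(10.97 / 1.51)
Ks = sqrt(7.2649)
Ks = 2.6953

2.6953


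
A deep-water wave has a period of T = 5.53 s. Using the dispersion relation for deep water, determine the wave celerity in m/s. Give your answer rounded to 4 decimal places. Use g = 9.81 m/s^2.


We use the deep-water celerity formula:
C = g * T / (2 * pi)
C = 9.81 * 5.53 / (2 * 3.14159...)
C = 54.249300 / 6.283185
C = 8.6340 m/s

8.6340


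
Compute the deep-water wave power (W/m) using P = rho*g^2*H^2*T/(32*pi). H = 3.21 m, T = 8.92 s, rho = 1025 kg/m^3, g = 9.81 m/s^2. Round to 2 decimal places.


P = rho * g^2 * H^2 * T / (32 * pi)
P = 1025 * 9.81^2 * 3.21^2 * 8.92 / (32 * pi)
P = 1025 * 96.2361 * 10.3041 * 8.92 / 100.53096
P = 90185.55 W/m

90185.55


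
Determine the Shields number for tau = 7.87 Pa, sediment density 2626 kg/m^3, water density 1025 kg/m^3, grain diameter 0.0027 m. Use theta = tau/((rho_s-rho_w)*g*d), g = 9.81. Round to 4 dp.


theta = tau / ((rho_s - rho_w) * g * d)
rho_s - rho_w = 2626 - 1025 = 1601
Denominator = 1601 * 9.81 * 0.0027 = 42.405687
theta = 7.87 / 42.405687
theta = 0.1856

0.1856


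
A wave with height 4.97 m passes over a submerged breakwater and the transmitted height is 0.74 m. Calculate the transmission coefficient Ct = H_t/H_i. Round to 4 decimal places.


Ct = H_t / H_i
Ct = 0.74 / 4.97
Ct = 0.1489

0.1489


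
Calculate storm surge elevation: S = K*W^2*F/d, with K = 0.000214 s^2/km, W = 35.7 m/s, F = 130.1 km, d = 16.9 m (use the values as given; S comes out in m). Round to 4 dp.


S = K * W^2 * F / d
W^2 = 35.7^2 = 1274.49
S = 0.000214 * 1274.49 * 130.1 / 16.9
Numerator = 0.000214 * 1274.49 * 130.1 = 35.483586
S = 35.483586 / 16.9 = 2.0996 m

2.0996


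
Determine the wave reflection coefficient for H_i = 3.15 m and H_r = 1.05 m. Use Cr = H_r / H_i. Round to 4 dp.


Cr = H_r / H_i
Cr = 1.05 / 3.15
Cr = 0.3333

0.3333


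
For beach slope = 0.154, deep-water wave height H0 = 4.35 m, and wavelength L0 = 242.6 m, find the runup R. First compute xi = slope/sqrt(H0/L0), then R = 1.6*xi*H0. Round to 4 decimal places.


xi = slope / sqrt(H0/L0)
H0/L0 = 4.35/242.6 = 0.017931
sqrt(0.017931) = 0.133906
xi = 0.154 / 0.133906 = 1.150063
R = 1.6 * xi * H0 = 1.6 * 1.150063 * 4.35
R = 8.0044 m

8.0044


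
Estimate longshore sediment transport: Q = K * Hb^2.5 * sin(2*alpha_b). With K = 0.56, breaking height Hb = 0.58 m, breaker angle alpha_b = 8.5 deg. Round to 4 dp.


Q = K * Hb^2.5 * sin(2 * alpha_b)
Hb^2.5 = 0.58^2.5 = 0.256195
sin(2 * 8.5) = sin(17.0) = 0.292372
Q = 0.56 * 0.256195 * 0.292372
Q = 0.0419 m^3/s

0.0419


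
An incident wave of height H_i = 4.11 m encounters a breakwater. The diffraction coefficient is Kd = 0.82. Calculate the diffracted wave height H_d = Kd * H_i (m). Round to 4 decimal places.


H_d = Kd * H_i
H_d = 0.82 * 4.11
H_d = 3.3702 m

3.3702


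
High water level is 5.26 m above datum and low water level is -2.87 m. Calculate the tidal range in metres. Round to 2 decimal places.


Tidal range = High water - Low water
Tidal range = 5.26 - (-2.87)
Tidal range = 8.13 m

8.13


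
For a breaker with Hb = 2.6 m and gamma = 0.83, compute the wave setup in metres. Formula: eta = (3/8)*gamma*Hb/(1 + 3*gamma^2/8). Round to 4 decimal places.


eta = (3/8) * gamma * Hb / (1 + 3*gamma^2/8)
Numerator = (3/8) * 0.83 * 2.6 = 0.809250
Denominator = 1 + 3*0.83^2/8 = 1 + 0.258338 = 1.258338
eta = 0.809250 / 1.258338
eta = 0.6431 m

0.6431


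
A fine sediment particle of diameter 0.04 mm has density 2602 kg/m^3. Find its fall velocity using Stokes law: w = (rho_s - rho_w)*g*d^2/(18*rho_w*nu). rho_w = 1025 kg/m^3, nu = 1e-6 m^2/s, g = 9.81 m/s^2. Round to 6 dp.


w = (rho_s - rho_w) * g * d^2 / (18 * rho_w * nu)
d = 0.04 mm = 0.000040 m
rho_s - rho_w = 2602 - 1025 = 1577
Numerator = 1577 * 9.81 * (0.000040)^2 = 0.000024752592
Denominator = 18 * 1025 * 1e-6 = 0.018450
w = 0.001342 m/s

0.001342


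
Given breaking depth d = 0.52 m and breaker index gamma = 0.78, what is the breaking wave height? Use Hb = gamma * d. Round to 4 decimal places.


Hb = gamma * d
Hb = 0.78 * 0.52
Hb = 0.4056 m

0.4056


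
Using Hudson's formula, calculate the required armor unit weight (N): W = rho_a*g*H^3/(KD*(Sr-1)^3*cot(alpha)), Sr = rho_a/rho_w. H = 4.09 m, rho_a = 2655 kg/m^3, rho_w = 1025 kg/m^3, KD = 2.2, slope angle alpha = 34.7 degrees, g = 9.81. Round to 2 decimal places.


Sr = rho_a / rho_w = 2655 / 1025 = 2.590244
(Sr - 1) = 1.590244
(Sr - 1)^3 = 4.021529
cot(34.7) = 1 / tan(34.7) = 1 / 0.692433 = 1.444183
Numerator = 2655 * 9.81 * 4.09^3 = 1781982.5907
Denominator = 2.2 * 4.021529 * 1.444183 = 12.777216
W = 1781982.5907 / 12.777216
W = 139465.63 N

139465.63


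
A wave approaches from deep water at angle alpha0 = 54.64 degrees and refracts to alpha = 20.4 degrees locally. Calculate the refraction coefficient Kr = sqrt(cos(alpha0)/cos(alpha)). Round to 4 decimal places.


Kr = sqrt(cos(alpha0) / cos(alpha))
cos(54.64) = 0.578712
cos(20.4) = 0.937282
Kr = sqrt(0.578712 / 0.937282)
Kr = sqrt(0.617436)
Kr = 0.7858

0.7858


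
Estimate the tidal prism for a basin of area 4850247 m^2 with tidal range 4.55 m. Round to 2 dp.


Tidal prism = Area * Tidal range
P = 4850247 * 4.55
P = 22068623.85 m^3

22068623.85


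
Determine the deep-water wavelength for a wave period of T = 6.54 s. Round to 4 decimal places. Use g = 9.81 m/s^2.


L0 = g * T^2 / (2 * pi)
L0 = 9.81 * 6.54^2 / (2 * pi)
L0 = 9.81 * 42.7716 / 6.28319
L0 = 419.5894 / 6.28319
L0 = 66.7797 m

66.7797


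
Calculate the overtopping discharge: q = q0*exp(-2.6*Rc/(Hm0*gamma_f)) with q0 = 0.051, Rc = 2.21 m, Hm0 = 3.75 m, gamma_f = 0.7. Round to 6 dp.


q = q0 * exp(-2.6 * Rc / (Hm0 * gamma_f))
Exponent = -2.6 * 2.21 / (3.75 * 0.7)
= -2.6 * 2.21 / 2.6250
= -2.188952
exp(-2.188952) = 0.112034
q = 0.051 * 0.112034
q = 0.005714 m^3/s/m

0.005714


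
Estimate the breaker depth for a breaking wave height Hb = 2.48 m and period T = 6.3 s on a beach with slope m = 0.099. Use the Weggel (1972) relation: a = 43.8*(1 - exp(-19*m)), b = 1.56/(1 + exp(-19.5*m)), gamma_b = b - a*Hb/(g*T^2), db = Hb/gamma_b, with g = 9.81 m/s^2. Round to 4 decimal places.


a = 43.8 * (1 - exp(-19 * m))
exp(-19 * 0.099) = exp(-1.8810) = 0.152438
a = 43.8 * (1 - 0.152438) = 37.123233
b = 1.56 / (1 + exp(-19.5 * m))
exp(-19.5 * 0.099) = exp(-1.9305) = 0.145076
b = 1.56 / (1 + 0.145076) = 1.362355
Hb / (g * T^2) = 2.48 / (9.81 * 6.3^2) = 2.48 / 389.3589 = 0.00636944
gamma_b = b - a * Hb/(g*T^2) = 1.362355 - 37.123233 * 0.00636944 = 1.125901
db = Hb / gamma_b = 2.48 / 1.125901
db = 2.2027 m

2.2027


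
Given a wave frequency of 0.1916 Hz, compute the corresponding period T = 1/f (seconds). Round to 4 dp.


T = 1 / f
T = 1 / 0.1916
T = 5.2192 s

5.2192


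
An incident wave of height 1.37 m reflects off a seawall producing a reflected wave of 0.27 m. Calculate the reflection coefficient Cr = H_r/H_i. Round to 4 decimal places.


Cr = H_r / H_i
Cr = 0.27 / 1.37
Cr = 0.1971

0.1971


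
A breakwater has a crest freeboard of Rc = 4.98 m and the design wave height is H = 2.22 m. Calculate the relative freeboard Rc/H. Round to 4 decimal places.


Relative freeboard = Rc / H
= 4.98 / 2.22
= 2.2432

2.2432


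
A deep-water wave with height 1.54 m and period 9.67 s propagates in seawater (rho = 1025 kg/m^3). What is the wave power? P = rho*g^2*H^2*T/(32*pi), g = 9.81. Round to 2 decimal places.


P = rho * g^2 * H^2 * T / (32 * pi)
P = 1025 * 9.81^2 * 1.54^2 * 9.67 / (32 * pi)
P = 1025 * 96.2361 * 2.3716 * 9.67 / 100.53096
P = 22502.46 W/m

22502.46


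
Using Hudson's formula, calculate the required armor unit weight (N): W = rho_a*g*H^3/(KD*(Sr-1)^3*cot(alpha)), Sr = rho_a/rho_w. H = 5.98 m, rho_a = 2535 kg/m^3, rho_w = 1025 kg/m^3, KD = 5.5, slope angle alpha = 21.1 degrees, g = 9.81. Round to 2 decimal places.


Sr = rho_a / rho_w = 2535 / 1025 = 2.473171
(Sr - 1) = 1.473171
(Sr - 1)^3 = 3.197122
cot(21.1) = 1 / tan(21.1) = 1 / 0.385868 = 2.591561
Numerator = 2535 * 9.81 * 5.98^3 = 5318026.8172
Denominator = 5.5 * 3.197122 * 2.591561 = 45.570448
W = 5318026.8172 / 45.570448
W = 116699.02 N

116699.02


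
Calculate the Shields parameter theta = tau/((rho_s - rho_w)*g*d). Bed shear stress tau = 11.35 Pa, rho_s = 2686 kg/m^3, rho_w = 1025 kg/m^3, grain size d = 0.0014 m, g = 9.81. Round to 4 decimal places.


theta = tau / ((rho_s - rho_w) * g * d)
rho_s - rho_w = 2686 - 1025 = 1661
Denominator = 1661 * 9.81 * 0.0014 = 22.812174
theta = 11.35 / 22.812174
theta = 0.4975

0.4975


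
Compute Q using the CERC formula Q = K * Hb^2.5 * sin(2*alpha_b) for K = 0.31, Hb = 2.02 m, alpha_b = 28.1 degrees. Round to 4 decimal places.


Q = K * Hb^2.5 * sin(2 * alpha_b)
Hb^2.5 = 2.02^2.5 = 5.799338
sin(2 * 28.1) = sin(56.2) = 0.830984
Q = 0.31 * 5.799338 * 0.830984
Q = 1.4939 m^3/s

1.4939


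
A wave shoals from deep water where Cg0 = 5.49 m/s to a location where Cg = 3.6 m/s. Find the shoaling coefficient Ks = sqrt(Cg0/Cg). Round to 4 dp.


Ks = sqrt(Cg0 / Cg)
Ks = sqrt(5.49 / 3.6)
Ks = sqrt(1.5250)
Ks = 1.2349

1.2349


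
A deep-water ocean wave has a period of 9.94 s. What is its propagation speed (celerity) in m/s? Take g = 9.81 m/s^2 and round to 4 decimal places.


We use the deep-water celerity formula:
C = g * T / (2 * pi)
C = 9.81 * 9.94 / (2 * 3.14159...)
C = 97.511400 / 6.283185
C = 15.5194 m/s

15.5194


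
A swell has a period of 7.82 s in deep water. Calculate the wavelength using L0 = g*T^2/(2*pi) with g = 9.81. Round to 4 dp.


L0 = g * T^2 / (2 * pi)
L0 = 9.81 * 7.82^2 / (2 * pi)
L0 = 9.81 * 61.1524 / 6.28319
L0 = 599.9050 / 6.28319
L0 = 95.4779 m

95.4779


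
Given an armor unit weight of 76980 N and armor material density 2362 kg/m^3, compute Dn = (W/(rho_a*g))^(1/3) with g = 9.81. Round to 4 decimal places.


V = W / (rho_a * g)
V = 76980 / (2362 * 9.81)
V = 76980 / 23171.22
V = 3.322225 m^3
Dn = V^(1/3) = 3.322225^(1/3)
Dn = 1.4921 m

1.4921


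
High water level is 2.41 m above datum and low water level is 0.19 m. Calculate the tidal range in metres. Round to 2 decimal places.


Tidal range = High water - Low water
Tidal range = 2.41 - (0.19)
Tidal range = 2.22 m

2.22


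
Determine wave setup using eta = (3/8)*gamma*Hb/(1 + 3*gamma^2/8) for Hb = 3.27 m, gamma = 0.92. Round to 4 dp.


eta = (3/8) * gamma * Hb / (1 + 3*gamma^2/8)
Numerator = (3/8) * 0.92 * 3.27 = 1.128150
Denominator = 1 + 3*0.92^2/8 = 1 + 0.317400 = 1.317400
eta = 1.128150 / 1.317400
eta = 0.8563 m

0.8563


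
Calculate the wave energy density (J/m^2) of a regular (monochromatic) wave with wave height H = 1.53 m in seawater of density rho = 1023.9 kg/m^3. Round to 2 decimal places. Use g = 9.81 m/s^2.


E = (1/8) * rho * g * H^2
E = (1/8) * 1023.9 * 9.81 * 1.53^2
E = 0.125 * 1023.9 * 9.81 * 2.3409
E = 2939.13 J/m^2

2939.13


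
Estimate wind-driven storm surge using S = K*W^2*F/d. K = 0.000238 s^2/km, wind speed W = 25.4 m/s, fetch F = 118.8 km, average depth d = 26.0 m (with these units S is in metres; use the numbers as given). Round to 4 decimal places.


S = K * W^2 * F / d
W^2 = 25.4^2 = 645.16
S = 0.000238 * 645.16 * 118.8 / 26.0
Numerator = 0.000238 * 645.16 * 118.8 = 18.241512
S = 18.241512 / 26.0 = 0.7016 m

0.7016


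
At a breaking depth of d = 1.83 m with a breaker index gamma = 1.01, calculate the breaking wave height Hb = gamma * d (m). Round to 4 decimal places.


Hb = gamma * d
Hb = 1.01 * 1.83
Hb = 1.8483 m

1.8483


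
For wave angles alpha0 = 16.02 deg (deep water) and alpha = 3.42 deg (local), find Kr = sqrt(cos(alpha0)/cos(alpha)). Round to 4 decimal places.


Kr = sqrt(cos(alpha0) / cos(alpha))
cos(16.02) = 0.961165
cos(3.42) = 0.998219
Kr = sqrt(0.961165 / 0.998219)
Kr = sqrt(0.962880)
Kr = 0.9813

0.9813


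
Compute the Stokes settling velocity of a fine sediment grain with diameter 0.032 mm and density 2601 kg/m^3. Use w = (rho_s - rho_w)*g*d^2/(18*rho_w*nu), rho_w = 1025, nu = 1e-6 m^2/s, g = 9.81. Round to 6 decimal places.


w = (rho_s - rho_w) * g * d^2 / (18 * rho_w * nu)
d = 0.032 mm = 0.000032 m
rho_s - rho_w = 2601 - 1025 = 1576
Numerator = 1576 * 9.81 * (0.000032)^2 = 0.000015831613
Denominator = 18 * 1025 * 1e-6 = 0.018450
w = 0.000858 m/s

0.000858


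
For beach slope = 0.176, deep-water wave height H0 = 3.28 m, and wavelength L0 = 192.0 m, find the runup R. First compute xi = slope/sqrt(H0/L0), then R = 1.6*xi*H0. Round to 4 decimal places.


xi = slope / sqrt(H0/L0)
H0/L0 = 3.28/192.0 = 0.017083
sqrt(0.017083) = 0.130703
xi = 0.176 / 0.130703 = 1.346562
R = 1.6 * xi * H0 = 1.6 * 1.346562 * 3.28
R = 7.0668 m

7.0668


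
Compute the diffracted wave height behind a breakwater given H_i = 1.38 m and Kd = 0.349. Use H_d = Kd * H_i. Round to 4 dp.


H_d = Kd * H_i
H_d = 0.349 * 1.38
H_d = 0.4816 m

0.4816


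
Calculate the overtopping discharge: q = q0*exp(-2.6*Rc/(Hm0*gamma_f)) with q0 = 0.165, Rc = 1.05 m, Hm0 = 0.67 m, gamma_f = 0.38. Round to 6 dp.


q = q0 * exp(-2.6 * Rc / (Hm0 * gamma_f))
Exponent = -2.6 * 1.05 / (0.67 * 0.38)
= -2.6 * 1.05 / 0.2546
= -10.722702
exp(-10.722702) = 0.000022
q = 0.165 * 0.000022
q = 0.000004 m^3/s/m

0.000004


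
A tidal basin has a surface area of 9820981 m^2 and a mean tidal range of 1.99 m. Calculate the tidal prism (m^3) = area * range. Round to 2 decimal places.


Tidal prism = Area * Tidal range
P = 9820981 * 1.99
P = 19543752.19 m^3

19543752.19


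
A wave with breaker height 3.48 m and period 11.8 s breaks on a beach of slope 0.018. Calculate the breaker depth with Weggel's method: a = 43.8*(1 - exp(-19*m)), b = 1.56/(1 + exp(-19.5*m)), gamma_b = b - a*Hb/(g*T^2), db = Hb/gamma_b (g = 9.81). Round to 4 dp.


a = 43.8 * (1 - exp(-19 * m))
exp(-19 * 0.018) = exp(-0.3420) = 0.710348
a = 43.8 * (1 - 0.710348) = 12.686749
b = 1.56 / (1 + exp(-19.5 * m))
exp(-19.5 * 0.018) = exp(-0.3510) = 0.703984
b = 1.56 / (1 + 0.703984) = 0.915502
Hb / (g * T^2) = 3.48 / (9.81 * 11.8^2) = 3.48 / 1365.9444 = 0.00254769
gamma_b = b - a * Hb/(g*T^2) = 0.915502 - 12.686749 * 0.00254769 = 0.883180
db = Hb / gamma_b = 3.48 / 0.883180
db = 3.9403 m

3.9403


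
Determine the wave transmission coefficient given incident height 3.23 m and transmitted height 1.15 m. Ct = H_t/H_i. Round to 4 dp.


Ct = H_t / H_i
Ct = 1.15 / 3.23
Ct = 0.3560

0.3560


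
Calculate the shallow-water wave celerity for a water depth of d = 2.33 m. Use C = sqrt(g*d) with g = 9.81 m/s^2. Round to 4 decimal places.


Using the shallow-water approximation:
C = sqrt(g * d) = sqrt(9.81 * 2.33)
C = sqrt(22.8573)
C = 4.7809 m/s

4.7809


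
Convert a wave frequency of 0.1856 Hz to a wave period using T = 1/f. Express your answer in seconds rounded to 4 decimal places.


T = 1 / f
T = 1 / 0.1856
T = 5.3879 s

5.3879


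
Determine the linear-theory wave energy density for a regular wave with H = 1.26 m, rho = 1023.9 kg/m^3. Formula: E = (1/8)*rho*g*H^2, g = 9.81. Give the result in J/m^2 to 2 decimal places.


E = (1/8) * rho * g * H^2
E = (1/8) * 1023.9 * 9.81 * 1.26^2
E = 0.125 * 1023.9 * 9.81 * 1.5876
E = 1993.32 J/m^2

1993.32


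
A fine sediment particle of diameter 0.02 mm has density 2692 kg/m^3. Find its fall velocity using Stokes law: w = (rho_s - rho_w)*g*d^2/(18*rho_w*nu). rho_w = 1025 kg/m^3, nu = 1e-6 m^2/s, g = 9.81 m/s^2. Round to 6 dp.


w = (rho_s - rho_w) * g * d^2 / (18 * rho_w * nu)
d = 0.02 mm = 0.000020 m
rho_s - rho_w = 2692 - 1025 = 1667
Numerator = 1667 * 9.81 * (0.000020)^2 = 0.000006541308
Denominator = 18 * 1025 * 1e-6 = 0.018450
w = 0.000355 m/s

0.000355


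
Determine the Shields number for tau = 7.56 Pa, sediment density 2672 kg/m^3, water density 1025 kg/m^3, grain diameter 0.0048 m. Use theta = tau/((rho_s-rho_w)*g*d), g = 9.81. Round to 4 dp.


theta = tau / ((rho_s - rho_w) * g * d)
rho_s - rho_w = 2672 - 1025 = 1647
Denominator = 1647 * 9.81 * 0.0048 = 77.553936
theta = 7.56 / 77.553936
theta = 0.0975

0.0975


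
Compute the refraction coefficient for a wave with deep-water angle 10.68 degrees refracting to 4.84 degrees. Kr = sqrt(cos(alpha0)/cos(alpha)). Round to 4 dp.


Kr = sqrt(cos(alpha0) / cos(alpha))
cos(10.68) = 0.982678
cos(4.84) = 0.996434
Kr = sqrt(0.982678 / 0.996434)
Kr = sqrt(0.986194)
Kr = 0.9931

0.9931


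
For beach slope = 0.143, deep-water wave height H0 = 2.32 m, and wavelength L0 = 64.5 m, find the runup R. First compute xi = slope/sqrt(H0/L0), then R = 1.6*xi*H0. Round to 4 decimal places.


xi = slope / sqrt(H0/L0)
H0/L0 = 2.32/64.5 = 0.035969
sqrt(0.035969) = 0.189655
xi = 0.143 / 0.189655 = 0.754001
R = 1.6 * xi * H0 = 1.6 * 0.754001 * 2.32
R = 2.7989 m

2.7989


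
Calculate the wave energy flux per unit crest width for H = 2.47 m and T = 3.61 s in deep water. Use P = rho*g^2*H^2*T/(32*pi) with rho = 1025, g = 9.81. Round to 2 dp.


P = rho * g^2 * H^2 * T / (32 * pi)
P = 1025 * 9.81^2 * 2.47^2 * 3.61 / (32 * pi)
P = 1025 * 96.2361 * 6.1009 * 3.61 / 100.53096
P = 21610.42 W/m

21610.42


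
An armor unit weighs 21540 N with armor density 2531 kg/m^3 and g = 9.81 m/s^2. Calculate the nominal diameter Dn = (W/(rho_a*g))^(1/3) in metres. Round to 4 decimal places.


V = W / (rho_a * g)
V = 21540 / (2531 * 9.81)
V = 21540 / 24829.11
V = 0.867530 m^3
Dn = V^(1/3) = 0.867530^(1/3)
Dn = 0.9537 m

0.9537


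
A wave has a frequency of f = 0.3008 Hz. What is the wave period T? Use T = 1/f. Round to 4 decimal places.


T = 1 / f
T = 1 / 0.3008
T = 3.3245 s

3.3245


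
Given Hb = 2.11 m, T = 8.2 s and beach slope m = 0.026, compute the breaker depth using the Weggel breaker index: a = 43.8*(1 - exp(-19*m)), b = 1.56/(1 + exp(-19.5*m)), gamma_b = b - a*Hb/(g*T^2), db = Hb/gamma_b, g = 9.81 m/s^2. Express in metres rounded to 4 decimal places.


a = 43.8 * (1 - exp(-19 * m))
exp(-19 * 0.026) = exp(-0.4940) = 0.610181
a = 43.8 * (1 - 0.610181) = 17.074082
b = 1.56 / (1 + exp(-19.5 * m))
exp(-19.5 * 0.026) = exp(-0.5070) = 0.602300
b = 1.56 / (1 + 0.602300) = 0.973601
Hb / (g * T^2) = 2.11 / (9.81 * 8.2^2) = 2.11 / 659.6244 = 0.00319879
gamma_b = b - a * Hb/(g*T^2) = 0.973601 - 17.074082 * 0.00319879 = 0.918984
db = Hb / gamma_b = 2.11 / 0.918984
db = 2.2960 m

2.2960


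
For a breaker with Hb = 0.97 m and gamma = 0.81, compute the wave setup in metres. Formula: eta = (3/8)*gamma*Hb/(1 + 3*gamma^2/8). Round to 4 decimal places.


eta = (3/8) * gamma * Hb / (1 + 3*gamma^2/8)
Numerator = (3/8) * 0.81 * 0.97 = 0.294637
Denominator = 1 + 3*0.81^2/8 = 1 + 0.246038 = 1.246038
eta = 0.294637 / 1.246038
eta = 0.2365 m

0.2365


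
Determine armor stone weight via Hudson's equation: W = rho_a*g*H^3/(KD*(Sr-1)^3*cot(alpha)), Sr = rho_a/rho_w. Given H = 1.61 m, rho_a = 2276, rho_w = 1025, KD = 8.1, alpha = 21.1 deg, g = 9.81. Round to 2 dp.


Sr = rho_a / rho_w = 2276 / 1025 = 2.220488
(Sr - 1) = 1.220488
(Sr - 1)^3 = 1.818027
cot(21.1) = 1 / tan(21.1) = 1 / 0.385868 = 2.591561
Numerator = 2276 * 9.81 * 1.61^3 = 93179.1819
Denominator = 8.1 * 1.818027 * 2.591561 = 38.163370
W = 93179.1819 / 38.163370
W = 2441.59 N

2441.59


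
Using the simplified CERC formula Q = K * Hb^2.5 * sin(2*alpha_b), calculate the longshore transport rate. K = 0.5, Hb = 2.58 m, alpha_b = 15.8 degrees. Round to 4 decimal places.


Q = K * Hb^2.5 * sin(2 * alpha_b)
Hb^2.5 = 2.58^2.5 = 10.691762
sin(2 * 15.8) = sin(31.6) = 0.523986
Q = 0.5 * 10.691762 * 0.523986
Q = 2.8012 m^3/s

2.8012


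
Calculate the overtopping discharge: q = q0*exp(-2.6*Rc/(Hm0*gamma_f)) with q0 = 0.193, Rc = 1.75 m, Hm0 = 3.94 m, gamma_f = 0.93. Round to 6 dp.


q = q0 * exp(-2.6 * Rc / (Hm0 * gamma_f))
Exponent = -2.6 * 1.75 / (3.94 * 0.93)
= -2.6 * 1.75 / 3.6642
= -1.241744
exp(-1.241744) = 0.288880
q = 0.193 * 0.288880
q = 0.055754 m^3/s/m

0.055754


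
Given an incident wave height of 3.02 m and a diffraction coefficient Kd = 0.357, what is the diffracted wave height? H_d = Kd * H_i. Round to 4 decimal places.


H_d = Kd * H_i
H_d = 0.357 * 3.02
H_d = 1.0781 m

1.0781


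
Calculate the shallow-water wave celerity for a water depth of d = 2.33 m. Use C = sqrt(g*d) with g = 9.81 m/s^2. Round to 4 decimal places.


Using the shallow-water approximation:
C = sqrt(g * d) = sqrt(9.81 * 2.33)
C = sqrt(22.8573)
C = 4.7809 m/s

4.7809


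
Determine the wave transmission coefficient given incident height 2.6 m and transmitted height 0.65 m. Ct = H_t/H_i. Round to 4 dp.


Ct = H_t / H_i
Ct = 0.65 / 2.6
Ct = 0.2500

0.2500


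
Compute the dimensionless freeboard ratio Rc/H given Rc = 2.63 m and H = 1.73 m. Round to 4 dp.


Relative freeboard = Rc / H
= 2.63 / 1.73
= 1.5202

1.5202


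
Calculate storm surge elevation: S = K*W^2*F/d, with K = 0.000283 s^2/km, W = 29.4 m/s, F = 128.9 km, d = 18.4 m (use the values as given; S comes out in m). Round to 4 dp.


S = K * W^2 * F / d
W^2 = 29.4^2 = 864.36
S = 0.000283 * 864.36 * 128.9 / 18.4
Numerator = 0.000283 * 864.36 * 128.9 = 31.530729
S = 31.530729 / 18.4 = 1.7136 m

1.7136


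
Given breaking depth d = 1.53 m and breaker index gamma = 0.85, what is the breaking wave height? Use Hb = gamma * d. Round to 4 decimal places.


Hb = gamma * d
Hb = 0.85 * 1.53
Hb = 1.3005 m

1.3005


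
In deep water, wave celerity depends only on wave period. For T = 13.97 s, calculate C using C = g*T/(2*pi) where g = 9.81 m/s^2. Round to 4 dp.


We use the deep-water celerity formula:
C = g * T / (2 * pi)
C = 9.81 * 13.97 / (2 * 3.14159...)
C = 137.045700 / 6.283185
C = 21.8115 m/s

21.8115
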